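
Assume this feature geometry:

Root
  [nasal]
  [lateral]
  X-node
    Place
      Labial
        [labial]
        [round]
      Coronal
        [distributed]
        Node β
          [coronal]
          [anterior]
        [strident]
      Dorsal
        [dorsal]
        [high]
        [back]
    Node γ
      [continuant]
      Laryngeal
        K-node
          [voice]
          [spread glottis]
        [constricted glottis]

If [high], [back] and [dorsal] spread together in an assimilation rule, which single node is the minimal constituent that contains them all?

[high]: Root > X-node > Place > Dorsal > [high].
[back]: Root > X-node > Place > Dorsal > [back].
[dorsal]: Root > X-node > Place > Dorsal > [dorsal].
These paths first converge at Dorsal; no daughter of Dorsal dominates all 3 features, so Dorsal is the minimal constituent.

Dorsal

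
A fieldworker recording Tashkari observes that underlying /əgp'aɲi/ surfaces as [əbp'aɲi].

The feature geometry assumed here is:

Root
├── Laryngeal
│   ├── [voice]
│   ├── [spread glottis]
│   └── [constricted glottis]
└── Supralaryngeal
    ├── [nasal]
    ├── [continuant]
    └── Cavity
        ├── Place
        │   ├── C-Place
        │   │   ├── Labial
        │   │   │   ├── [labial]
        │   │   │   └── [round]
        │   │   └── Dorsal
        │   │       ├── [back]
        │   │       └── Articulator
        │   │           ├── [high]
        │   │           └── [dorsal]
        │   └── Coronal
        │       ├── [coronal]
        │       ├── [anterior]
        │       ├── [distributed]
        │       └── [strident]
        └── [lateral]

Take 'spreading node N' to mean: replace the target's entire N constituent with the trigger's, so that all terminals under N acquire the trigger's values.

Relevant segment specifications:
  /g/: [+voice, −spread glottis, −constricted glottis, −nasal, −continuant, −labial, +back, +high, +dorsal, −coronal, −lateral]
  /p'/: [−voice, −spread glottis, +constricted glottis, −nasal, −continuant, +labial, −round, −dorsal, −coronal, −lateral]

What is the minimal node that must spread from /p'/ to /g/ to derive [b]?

Comparing /g/ with its surface form [b], the features that change are [labial], [round], [dorsal], [high], [back].
The smallest constituent containing every changed terminal is C-Place — each of its daughters lacks at least one of the affected features.
Delinking /g/'s C-Place and associating /p'/'s C-Place gives precisely the feature bundle of [b].
Features on which the two segments disagree outside C-Place, such as [constricted glottis], [voice], are unchanged — nothing dominating them spread, and C-Place is the minimal sufficient constituent.

C-Place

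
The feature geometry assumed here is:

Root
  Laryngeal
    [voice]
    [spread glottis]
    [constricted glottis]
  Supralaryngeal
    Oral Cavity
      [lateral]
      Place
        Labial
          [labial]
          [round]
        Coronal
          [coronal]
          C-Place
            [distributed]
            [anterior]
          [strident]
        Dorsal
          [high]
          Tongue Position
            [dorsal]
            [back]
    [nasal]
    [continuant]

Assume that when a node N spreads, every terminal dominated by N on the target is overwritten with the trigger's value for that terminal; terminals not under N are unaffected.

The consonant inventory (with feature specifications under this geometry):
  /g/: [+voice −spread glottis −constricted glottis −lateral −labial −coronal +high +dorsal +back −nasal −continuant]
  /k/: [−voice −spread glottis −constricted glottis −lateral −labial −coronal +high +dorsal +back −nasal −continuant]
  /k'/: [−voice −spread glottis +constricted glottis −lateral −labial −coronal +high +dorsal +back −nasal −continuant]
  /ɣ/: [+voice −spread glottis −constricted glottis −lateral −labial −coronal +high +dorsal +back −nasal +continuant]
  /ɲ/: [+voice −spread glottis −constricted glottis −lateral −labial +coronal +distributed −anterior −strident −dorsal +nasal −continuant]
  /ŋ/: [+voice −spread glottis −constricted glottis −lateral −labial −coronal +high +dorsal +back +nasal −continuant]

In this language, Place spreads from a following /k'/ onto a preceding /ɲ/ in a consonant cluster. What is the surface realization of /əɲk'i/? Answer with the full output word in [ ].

[əŋk'i]

Terminals under Place in this geometry: [labial], [round], [coronal], [distributed], [anterior], [strident], [high], [dorsal], [back].
The target acquires /k'/'s values for everything under Place — [−labial], [−coronal], [+high], [+dorsal], [+back] — while keeping its own [voice], [spread glottis], [constricted glottis], ….
The resulting bundle matches /ŋ/ in the inventory; substituting it for /ɲ/ gives [əŋk'i].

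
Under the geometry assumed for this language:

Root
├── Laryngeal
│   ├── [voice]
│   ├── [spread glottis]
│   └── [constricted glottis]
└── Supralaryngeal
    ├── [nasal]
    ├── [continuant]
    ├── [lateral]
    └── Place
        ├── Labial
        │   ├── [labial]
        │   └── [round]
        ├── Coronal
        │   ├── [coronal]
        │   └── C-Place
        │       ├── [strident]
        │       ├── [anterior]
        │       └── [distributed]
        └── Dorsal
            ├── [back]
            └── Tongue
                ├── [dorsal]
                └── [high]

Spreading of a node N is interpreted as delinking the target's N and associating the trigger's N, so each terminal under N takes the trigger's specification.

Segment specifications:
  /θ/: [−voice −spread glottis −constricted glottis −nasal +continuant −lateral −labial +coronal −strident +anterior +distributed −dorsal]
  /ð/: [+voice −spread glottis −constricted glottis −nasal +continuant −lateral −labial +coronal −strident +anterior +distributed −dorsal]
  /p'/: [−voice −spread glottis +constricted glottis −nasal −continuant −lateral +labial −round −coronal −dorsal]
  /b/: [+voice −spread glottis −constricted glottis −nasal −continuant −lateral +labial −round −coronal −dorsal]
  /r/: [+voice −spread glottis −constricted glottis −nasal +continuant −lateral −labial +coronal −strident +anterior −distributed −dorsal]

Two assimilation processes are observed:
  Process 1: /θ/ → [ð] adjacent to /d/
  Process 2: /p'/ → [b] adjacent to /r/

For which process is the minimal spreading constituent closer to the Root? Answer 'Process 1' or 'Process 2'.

Process 1: the feature that changes is [voice]; the minimal node is [voice] (depth 2).
Process 2: the features that change are [voice], [constricted glottis]; the minimal node is Laryngeal (depth 1).
Laryngeal is closer to Root than [voice], so Process 2 spreads the higher node.

Process 2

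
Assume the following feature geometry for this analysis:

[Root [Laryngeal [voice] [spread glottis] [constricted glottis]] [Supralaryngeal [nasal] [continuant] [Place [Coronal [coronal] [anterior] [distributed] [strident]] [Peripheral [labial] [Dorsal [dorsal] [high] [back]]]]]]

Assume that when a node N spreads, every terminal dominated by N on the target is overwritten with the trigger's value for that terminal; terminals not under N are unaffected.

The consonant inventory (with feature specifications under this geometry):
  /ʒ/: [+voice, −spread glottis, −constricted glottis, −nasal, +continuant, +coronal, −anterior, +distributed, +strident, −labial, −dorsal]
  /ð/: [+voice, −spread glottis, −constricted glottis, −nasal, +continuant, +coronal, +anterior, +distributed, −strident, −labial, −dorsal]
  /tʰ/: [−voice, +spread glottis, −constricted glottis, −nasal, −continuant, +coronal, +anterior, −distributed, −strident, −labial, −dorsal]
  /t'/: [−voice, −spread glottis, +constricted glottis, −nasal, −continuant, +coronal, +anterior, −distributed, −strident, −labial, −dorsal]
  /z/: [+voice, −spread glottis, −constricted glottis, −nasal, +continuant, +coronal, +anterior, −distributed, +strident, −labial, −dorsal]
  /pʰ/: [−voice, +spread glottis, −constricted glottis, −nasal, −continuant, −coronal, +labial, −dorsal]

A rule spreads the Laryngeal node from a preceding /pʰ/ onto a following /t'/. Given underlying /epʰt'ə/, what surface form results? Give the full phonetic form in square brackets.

Terminals under Laryngeal in this geometry: [voice], [spread glottis], [constricted glottis].
The target acquires /pʰ/'s values for everything under Laryngeal — [−voice], [+spread glottis], [−constricted glottis] — while keeping its own [nasal], [continuant], [coronal], ….
This feature bundle is that of [tʰ], so /epʰt'ə/ surfaces as [epʰtʰə].

[epʰtʰə]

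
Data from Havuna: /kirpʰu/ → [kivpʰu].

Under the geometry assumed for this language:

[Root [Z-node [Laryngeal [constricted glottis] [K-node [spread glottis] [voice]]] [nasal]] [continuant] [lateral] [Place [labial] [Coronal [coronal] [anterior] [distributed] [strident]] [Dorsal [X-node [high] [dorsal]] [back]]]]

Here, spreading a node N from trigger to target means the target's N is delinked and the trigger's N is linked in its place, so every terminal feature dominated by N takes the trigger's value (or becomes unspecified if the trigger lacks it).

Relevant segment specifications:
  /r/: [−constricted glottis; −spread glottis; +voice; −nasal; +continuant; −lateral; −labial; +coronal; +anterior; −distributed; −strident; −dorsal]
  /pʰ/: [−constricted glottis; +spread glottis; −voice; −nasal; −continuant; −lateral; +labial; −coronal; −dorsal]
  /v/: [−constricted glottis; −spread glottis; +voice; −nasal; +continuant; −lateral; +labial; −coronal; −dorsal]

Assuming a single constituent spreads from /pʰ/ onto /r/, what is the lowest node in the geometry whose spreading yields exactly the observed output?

Place

Feature comparison: [labial], [coronal], [anterior], [distributed], [strident] differ between /r/ and [v]; the remaining terminals match.
In this geometry the lowest node dominating all of them is Place: every daughter of Place dominates only a proper subset, so no lower node suffices.
Delinking /r/'s Place and associating /pʰ/'s Place gives precisely the feature bundle of [v].
Had Root spread, [continuant], [spread glottis] would have taken /pʰ/'s values; they stay as in /r/, confirming the spreading constituent is exactly Place.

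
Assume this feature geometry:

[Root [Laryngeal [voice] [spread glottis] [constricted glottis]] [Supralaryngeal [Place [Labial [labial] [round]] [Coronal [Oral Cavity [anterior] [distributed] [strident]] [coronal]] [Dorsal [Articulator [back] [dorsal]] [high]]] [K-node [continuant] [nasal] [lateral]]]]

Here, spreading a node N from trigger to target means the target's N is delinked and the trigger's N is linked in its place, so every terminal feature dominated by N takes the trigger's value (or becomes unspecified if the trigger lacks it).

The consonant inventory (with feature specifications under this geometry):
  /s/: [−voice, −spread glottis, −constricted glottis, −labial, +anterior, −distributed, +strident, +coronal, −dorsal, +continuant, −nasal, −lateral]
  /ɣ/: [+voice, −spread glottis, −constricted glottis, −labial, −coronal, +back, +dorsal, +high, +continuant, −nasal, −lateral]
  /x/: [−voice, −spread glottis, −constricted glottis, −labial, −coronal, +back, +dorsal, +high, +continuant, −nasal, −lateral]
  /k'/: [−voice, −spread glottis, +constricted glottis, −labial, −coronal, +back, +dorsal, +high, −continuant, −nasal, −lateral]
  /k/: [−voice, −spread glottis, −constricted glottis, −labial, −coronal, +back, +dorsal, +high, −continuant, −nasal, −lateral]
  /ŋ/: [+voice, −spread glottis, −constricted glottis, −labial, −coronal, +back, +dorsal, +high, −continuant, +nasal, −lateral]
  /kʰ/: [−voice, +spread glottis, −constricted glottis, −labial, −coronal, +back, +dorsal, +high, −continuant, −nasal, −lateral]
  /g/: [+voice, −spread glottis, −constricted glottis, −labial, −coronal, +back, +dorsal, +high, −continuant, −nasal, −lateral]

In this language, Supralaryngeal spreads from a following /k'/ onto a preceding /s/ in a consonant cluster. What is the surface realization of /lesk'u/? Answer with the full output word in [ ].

Supralaryngeal immediately or transitively dominates [labial], [round], [anterior], [distributed], [strident], [coronal], [back], [dorsal], [high], [continuant], [nasal], [lateral].
The target acquires /k'/'s values for everything under Supralaryngeal — [−labial], [−coronal], [+back], [+dorsal], [+high], [−continuant], [−nasal], [−lateral] — while keeping its own [voice], [spread glottis], [constricted glottis].
The resulting bundle matches /k/ in the inventory; substituting it for /s/ gives [lekk'u].

[lekk'u]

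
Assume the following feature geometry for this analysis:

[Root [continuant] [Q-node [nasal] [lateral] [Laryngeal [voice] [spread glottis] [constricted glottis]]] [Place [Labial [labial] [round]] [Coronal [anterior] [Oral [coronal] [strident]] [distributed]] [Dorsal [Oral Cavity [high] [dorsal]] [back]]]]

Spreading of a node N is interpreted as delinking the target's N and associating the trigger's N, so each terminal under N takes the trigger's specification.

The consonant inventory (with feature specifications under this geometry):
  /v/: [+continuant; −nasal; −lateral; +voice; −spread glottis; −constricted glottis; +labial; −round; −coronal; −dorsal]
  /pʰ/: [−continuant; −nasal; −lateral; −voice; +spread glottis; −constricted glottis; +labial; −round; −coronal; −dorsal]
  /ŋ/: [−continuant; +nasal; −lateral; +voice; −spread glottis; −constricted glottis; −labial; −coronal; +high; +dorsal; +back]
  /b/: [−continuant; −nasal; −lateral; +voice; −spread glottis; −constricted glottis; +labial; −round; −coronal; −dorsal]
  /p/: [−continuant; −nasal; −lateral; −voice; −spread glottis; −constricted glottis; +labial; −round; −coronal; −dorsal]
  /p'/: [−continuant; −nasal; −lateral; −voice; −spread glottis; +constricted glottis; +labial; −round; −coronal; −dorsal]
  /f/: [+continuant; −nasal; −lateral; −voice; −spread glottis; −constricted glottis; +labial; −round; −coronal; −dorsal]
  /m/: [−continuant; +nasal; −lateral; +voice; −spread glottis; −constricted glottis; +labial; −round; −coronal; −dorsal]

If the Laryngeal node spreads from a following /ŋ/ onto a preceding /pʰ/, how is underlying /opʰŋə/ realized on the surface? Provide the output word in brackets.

[obŋə]

Laryngeal immediately or transitively dominates [voice], [spread glottis], [constricted glottis].
After delinking /pʰ/'s Laryngeal and linking /ŋ/'s, the affected terminals become [+voice], [−spread glottis], [−constricted glottis]; [continuant], [nasal], [lateral], … (outside Laryngeal) are retained from /pʰ/.
This feature bundle is that of [b], so /opʰŋə/ surfaces as [obŋə].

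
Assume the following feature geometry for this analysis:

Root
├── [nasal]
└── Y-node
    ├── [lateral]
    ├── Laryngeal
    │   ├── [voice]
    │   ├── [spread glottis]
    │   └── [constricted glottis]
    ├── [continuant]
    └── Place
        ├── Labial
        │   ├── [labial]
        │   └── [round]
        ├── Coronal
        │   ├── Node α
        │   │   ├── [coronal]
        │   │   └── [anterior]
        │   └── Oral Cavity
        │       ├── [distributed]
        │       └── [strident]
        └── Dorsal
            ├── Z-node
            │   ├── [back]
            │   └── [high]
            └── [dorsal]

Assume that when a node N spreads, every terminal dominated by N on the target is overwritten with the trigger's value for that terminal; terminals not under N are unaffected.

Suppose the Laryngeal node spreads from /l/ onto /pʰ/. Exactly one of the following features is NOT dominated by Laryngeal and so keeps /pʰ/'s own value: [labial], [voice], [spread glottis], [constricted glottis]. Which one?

Under this geometry, Laryngeal contains [voice], [spread glottis], [constricted glottis].
Spreading Laryngeal replaces [spread glottis], [voice], [constricted glottis] with the trigger's values, since each sits inside the Laryngeal constituent.
[labial] is not within the Laryngeal subtree (it hangs from Labial), so /pʰ/'s [labial] value survives.

[labial]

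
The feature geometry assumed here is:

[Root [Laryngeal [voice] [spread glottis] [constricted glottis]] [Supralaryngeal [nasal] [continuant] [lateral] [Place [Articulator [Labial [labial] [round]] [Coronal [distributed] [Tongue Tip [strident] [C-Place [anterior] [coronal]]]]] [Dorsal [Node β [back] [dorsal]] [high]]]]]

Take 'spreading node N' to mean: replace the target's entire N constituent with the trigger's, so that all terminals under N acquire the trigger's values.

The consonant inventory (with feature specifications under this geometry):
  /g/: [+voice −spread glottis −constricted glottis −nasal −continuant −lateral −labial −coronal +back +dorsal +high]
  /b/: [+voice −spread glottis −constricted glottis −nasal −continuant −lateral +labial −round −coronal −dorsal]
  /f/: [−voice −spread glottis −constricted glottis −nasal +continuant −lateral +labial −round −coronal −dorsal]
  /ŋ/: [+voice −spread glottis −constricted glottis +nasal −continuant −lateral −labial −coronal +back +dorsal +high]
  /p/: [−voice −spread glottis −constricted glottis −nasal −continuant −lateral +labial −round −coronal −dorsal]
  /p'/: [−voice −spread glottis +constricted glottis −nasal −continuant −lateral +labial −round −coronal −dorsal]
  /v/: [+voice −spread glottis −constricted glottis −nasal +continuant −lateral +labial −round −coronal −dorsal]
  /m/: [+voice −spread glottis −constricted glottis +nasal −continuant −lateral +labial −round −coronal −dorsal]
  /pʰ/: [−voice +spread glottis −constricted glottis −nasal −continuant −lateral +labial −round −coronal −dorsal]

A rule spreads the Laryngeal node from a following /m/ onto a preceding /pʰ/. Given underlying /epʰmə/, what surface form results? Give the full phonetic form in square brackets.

Laryngeal immediately or transitively dominates [voice], [spread glottis], [constricted glottis].
Spreading Laryngeal from /m/ onto /pʰ/ replaces those values with /m/'s: [+voice], [−spread glottis], [−constricted glottis]. Features outside Laryngeal ([nasal], [continuant], [lateral], …) stay as in /pʰ/.
Among the inventory, only /b/ has exactly this specification, giving the surface form [ebmə].

[ebmə]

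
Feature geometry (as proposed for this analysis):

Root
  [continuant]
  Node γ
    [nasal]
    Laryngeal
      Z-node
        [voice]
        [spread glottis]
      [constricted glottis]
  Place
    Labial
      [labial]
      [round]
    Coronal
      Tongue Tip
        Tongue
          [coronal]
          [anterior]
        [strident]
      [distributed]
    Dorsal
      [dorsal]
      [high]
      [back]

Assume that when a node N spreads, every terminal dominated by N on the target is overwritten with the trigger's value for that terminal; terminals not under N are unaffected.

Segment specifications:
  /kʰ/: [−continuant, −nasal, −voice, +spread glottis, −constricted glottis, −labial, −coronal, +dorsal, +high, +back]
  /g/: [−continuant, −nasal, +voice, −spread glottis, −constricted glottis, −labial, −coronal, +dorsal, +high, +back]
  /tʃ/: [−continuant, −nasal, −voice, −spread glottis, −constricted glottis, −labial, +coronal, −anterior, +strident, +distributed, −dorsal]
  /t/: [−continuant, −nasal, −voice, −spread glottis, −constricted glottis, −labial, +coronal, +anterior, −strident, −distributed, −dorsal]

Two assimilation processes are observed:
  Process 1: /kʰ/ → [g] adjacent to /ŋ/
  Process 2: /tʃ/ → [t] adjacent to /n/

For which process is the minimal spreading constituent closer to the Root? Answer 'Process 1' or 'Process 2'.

Process 2

In Process 1, [voice], [spread glottis] change, so the minimal spreading node is Z-node at depth 3.
In Process 2, [anterior], [distributed], [strident] change, so the minimal spreading node is Coronal at depth 2.
Coronal (depth 2) sits above Z-node (depth 3), making Process 2 the one with the higher spreading node.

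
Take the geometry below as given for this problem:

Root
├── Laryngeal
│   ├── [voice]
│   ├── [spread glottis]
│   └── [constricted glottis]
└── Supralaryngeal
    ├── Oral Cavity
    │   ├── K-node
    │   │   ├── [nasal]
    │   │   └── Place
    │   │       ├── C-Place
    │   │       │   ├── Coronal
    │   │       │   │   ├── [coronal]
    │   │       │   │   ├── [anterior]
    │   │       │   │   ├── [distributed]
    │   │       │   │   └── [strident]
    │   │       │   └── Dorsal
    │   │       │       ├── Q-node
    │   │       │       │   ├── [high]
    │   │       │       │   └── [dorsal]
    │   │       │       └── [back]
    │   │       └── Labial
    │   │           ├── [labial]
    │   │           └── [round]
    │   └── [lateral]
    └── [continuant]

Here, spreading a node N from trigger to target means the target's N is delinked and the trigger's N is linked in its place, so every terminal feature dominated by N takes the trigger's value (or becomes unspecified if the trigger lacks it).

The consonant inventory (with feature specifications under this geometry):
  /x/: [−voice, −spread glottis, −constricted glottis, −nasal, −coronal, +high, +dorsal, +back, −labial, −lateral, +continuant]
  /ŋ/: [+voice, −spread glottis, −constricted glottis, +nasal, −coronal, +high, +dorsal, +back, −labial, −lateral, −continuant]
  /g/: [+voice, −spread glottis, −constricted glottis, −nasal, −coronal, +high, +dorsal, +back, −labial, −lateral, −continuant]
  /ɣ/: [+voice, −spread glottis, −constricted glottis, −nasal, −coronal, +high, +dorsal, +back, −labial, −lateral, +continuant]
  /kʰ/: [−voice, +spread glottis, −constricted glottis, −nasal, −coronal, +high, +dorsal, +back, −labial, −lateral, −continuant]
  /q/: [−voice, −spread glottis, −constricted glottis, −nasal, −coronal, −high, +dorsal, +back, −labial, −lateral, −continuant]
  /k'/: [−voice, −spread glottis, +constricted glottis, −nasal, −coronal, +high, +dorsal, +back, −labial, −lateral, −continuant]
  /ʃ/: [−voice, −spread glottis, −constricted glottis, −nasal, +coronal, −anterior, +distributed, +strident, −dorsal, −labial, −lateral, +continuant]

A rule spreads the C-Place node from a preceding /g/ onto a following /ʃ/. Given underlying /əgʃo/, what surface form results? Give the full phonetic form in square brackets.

[əgxo]

C-Place immediately or transitively dominates [coronal], [anterior], [distributed], [strident], [high], [dorsal], [back].
The target acquires /g/'s values for everything under C-Place — [−coronal], [+high], [+dorsal], [+back] — while keeping its own [voice], [spread glottis], [constricted glottis], ….
Among the inventory, only /x/ has exactly this specification, giving the surface form [əgxo].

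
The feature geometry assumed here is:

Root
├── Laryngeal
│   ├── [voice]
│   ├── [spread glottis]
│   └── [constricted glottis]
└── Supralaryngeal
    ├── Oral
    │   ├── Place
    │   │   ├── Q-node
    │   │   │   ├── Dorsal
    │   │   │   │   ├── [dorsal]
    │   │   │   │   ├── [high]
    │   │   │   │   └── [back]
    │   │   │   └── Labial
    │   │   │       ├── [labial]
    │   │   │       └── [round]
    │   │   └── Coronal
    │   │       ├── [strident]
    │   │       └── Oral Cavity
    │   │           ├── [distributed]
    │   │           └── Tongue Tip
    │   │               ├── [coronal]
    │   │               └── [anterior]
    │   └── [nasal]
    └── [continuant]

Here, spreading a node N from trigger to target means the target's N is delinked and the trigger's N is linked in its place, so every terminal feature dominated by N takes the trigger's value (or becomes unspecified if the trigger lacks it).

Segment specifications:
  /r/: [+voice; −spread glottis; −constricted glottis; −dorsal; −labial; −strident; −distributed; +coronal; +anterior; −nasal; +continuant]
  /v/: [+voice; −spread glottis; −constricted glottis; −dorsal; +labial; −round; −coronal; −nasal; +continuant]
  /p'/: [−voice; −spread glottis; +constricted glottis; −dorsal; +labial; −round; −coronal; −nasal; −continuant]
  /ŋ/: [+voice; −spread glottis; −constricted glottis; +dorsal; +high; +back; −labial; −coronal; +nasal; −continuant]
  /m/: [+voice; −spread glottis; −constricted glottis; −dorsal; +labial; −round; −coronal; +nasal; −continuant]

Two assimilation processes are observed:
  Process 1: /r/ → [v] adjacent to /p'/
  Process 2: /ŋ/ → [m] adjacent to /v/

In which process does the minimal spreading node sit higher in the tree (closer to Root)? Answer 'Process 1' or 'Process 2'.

In Process 1, [labial], [round], [coronal], [anterior], [distributed], [strident] change, so the minimal spreading node is Place at depth 3.
Process 2: the features that change are [labial], [round], [dorsal], [high], [back]; the minimal node is Q-node (depth 4).
Depth 3 < depth 4; Process 1 involves the structurally higher constituent Place.

Process 1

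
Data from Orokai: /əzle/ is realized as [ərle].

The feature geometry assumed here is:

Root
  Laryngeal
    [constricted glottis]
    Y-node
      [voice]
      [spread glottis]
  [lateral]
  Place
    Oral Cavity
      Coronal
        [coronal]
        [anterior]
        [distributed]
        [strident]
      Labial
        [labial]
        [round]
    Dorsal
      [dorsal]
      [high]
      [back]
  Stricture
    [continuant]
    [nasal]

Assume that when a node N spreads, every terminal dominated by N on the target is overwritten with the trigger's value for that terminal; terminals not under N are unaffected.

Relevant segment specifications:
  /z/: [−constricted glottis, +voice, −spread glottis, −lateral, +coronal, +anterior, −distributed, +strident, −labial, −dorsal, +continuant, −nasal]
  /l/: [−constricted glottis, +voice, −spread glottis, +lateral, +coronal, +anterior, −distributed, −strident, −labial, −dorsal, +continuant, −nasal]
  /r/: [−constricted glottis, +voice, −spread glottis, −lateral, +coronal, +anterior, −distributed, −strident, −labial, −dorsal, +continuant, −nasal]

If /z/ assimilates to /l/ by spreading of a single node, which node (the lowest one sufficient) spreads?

/z/ and [r] differ in [strident]; every other specified feature is identical.
With a single altered terminal, the smallest constituent that could spread is that terminal — [strident].
[lateral] stays as in /z/ although /l/ differs there, so no node dominating it spread; among the remaining candidates [strident] is the lowest that derives the output.

[strident]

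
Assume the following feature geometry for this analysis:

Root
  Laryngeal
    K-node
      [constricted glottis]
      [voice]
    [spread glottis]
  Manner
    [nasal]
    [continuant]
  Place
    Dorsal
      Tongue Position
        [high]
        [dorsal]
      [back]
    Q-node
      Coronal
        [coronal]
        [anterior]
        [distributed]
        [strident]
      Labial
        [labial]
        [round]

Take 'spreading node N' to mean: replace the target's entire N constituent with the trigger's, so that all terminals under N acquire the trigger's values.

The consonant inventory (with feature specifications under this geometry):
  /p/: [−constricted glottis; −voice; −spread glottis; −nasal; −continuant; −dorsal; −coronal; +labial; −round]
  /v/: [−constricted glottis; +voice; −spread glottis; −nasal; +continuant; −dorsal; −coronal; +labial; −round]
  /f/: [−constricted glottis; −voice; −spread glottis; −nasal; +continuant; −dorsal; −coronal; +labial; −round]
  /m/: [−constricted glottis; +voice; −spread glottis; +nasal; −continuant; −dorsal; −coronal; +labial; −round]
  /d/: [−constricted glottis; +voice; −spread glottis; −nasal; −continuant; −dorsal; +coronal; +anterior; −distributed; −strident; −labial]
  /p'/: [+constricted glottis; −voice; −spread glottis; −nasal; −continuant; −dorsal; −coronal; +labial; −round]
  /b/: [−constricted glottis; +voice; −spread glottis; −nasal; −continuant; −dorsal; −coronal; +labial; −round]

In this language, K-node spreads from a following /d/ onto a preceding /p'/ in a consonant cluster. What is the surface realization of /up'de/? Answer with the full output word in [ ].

[ubde]

Terminals under K-node in this geometry: [constricted glottis], [voice].
Spreading K-node from /d/ onto /p'/ replaces those values with /d/'s: [−constricted glottis], [+voice]. Features outside K-node ([spread glottis], [nasal], [continuant], …) stay as in /p'/.
This feature bundle is that of [b], so /up'de/ surfaces as [ubde].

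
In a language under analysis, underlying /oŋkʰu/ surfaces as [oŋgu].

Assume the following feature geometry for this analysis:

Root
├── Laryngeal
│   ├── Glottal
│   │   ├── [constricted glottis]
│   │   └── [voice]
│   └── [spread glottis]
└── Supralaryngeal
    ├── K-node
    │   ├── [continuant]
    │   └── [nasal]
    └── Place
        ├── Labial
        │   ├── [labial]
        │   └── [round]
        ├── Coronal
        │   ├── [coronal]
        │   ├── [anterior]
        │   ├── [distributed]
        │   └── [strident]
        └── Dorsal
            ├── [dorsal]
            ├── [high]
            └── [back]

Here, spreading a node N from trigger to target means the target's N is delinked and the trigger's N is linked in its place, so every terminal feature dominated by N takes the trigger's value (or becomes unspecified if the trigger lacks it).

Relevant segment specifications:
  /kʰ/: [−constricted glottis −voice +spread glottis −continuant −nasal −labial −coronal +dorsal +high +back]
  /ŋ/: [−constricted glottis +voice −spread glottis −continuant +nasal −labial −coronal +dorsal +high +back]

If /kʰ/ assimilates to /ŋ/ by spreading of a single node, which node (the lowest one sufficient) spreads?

Laryngeal

Feature comparison: [voice], [spread glottis] differ between /kʰ/ and [g]; the remaining terminals match.
The smallest constituent containing every changed terminal is Laryngeal — each of its daughters lacks at least one of the affected features.
Spreading Laryngeal from /ŋ/ overwrites each of those terminals with /ŋ/'s values, yielding exactly [g].
[nasal] — on which /ŋ/ differs from /kʰ/ — is unchanged, so Root cannot have spread; the constituent is no larger than Laryngeal.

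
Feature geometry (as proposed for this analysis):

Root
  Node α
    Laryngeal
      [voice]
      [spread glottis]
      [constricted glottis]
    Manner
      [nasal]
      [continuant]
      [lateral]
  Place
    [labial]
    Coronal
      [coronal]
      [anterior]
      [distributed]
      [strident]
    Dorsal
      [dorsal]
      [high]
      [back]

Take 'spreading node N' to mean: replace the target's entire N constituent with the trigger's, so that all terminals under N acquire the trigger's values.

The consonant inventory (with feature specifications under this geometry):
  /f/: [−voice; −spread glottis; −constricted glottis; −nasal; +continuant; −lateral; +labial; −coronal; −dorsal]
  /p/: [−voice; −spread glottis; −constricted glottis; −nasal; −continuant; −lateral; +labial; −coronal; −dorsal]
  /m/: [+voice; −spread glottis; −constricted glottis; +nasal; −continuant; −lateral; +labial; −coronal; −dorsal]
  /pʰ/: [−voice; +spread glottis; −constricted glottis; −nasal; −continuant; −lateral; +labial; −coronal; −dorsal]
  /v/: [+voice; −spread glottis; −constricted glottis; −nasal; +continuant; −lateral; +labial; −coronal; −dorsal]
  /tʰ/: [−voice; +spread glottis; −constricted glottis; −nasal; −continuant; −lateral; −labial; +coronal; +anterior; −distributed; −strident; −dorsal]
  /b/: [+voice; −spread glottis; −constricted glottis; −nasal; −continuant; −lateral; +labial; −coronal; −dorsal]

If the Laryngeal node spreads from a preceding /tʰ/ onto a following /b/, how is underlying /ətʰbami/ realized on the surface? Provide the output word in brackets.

Terminals under Laryngeal in this geometry: [voice], [spread glottis], [constricted glottis].
After delinking /b/'s Laryngeal and linking /tʰ/'s, the affected terminals become [−voice], [+spread glottis], [−constricted glottis]; [nasal], [continuant], [lateral], … (outside Laryngeal) are retained from /b/.
Among the inventory, only /pʰ/ has exactly this specification, giving the surface form [ətʰpʰami].

[ətʰpʰami]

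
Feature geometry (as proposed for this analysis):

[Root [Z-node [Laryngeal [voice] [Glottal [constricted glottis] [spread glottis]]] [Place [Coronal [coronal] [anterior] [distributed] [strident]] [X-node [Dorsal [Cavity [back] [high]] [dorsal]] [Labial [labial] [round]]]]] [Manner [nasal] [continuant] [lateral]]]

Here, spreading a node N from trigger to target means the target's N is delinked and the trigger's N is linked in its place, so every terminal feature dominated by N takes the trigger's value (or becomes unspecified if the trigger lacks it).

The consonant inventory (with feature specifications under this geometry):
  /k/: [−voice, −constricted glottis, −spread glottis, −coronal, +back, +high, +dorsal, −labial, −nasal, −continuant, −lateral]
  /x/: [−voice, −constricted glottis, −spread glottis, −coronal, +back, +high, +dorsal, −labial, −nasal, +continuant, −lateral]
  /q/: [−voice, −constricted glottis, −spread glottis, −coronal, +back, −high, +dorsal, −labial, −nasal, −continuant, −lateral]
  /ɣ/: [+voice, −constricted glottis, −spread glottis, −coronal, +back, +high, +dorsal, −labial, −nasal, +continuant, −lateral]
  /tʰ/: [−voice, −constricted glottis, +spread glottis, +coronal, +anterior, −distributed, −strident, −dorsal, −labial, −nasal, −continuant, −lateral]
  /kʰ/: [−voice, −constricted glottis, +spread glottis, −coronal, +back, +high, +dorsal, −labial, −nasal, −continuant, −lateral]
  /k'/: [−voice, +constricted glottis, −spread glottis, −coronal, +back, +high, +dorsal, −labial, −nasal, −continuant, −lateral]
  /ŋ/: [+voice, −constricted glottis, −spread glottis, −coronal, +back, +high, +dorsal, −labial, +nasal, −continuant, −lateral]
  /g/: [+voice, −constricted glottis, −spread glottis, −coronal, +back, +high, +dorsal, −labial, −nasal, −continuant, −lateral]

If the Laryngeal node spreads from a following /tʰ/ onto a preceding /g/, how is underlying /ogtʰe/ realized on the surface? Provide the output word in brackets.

Laryngeal immediately or transitively dominates [voice], [constricted glottis], [spread glottis].
The target acquires /tʰ/'s values for everything under Laryngeal — [−voice], [−constricted glottis], [+spread glottis] — while keeping its own [coronal], [back], [high], ….
This feature bundle is that of [kʰ], so /ogtʰe/ surfaces as [okʰtʰe].

[okʰtʰe]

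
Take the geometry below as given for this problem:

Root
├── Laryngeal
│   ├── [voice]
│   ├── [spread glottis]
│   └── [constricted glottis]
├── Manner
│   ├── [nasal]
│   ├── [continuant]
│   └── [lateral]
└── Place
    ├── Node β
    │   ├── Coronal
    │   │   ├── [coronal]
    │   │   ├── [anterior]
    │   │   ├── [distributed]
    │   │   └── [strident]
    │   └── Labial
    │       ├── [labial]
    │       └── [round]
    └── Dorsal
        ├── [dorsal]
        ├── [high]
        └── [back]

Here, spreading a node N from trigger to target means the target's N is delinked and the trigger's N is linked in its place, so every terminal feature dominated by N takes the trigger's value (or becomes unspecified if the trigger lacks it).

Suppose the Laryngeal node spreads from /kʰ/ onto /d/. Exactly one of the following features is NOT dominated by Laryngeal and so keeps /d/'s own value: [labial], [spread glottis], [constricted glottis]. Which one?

[labial]

Laryngeal dominates exactly [voice], [spread glottis], [constricted glottis].
Spreading Laryngeal replaces [spread glottis], [constricted glottis] with the trigger's values, since each sits inside the Laryngeal constituent.
[labial] attaches under Labial, not under Laryngeal, so /d/ retains its own value for [labial].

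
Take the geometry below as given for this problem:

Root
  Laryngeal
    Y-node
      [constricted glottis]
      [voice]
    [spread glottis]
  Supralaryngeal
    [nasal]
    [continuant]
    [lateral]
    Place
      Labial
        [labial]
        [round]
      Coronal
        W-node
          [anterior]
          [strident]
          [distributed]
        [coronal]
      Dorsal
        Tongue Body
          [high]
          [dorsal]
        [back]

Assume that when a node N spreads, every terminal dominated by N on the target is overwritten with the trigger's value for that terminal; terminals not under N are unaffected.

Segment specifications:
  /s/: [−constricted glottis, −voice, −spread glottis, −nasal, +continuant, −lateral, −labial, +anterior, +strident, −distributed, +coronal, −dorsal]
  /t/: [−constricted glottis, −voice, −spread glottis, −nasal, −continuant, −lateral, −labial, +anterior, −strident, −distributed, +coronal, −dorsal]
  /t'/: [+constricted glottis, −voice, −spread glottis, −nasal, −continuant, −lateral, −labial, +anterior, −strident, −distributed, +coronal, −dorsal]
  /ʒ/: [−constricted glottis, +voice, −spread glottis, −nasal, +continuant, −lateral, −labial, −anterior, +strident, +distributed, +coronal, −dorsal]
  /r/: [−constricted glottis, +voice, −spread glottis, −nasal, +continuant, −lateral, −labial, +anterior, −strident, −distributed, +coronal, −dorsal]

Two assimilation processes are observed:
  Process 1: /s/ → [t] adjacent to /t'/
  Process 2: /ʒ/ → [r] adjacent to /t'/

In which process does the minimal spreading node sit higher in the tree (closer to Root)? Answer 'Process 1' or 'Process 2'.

Process 1

Process 1: the features that change are [continuant], [strident]; the minimal node is Supralaryngeal (depth 1).
Process 2: the features that change are [anterior], [distributed], [strident]; the minimal node is W-node (depth 4).
Depth 1 < depth 4; Process 1 involves the structurally higher constituent Supralaryngeal.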